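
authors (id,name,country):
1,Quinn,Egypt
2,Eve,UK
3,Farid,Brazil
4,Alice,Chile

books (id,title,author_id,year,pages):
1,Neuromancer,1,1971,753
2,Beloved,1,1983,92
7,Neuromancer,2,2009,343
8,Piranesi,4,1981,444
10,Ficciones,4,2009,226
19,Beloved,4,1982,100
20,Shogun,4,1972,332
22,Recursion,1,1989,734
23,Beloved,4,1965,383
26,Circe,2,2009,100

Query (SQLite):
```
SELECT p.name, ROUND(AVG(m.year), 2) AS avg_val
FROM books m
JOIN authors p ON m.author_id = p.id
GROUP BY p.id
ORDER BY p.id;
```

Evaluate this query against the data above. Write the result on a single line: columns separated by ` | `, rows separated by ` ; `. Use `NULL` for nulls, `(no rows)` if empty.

Quinn | 1981 ; Eve | 2009 ; Alice | 1981.8

Join each books row to its authors via author_id.
Group joined rows by authors.id; compute ROUND(AVG(m.year), 2) per group.
  1: ids {1, 2, 22} → ROUND(AVG(m.year), 2)=1981
  2: ids {7, 26} → ROUND(AVG(m.year), 2)=2009
  4: ids {8, 10, 19, 20, 23} → ROUND(AVG(m.year), 2)=1981.8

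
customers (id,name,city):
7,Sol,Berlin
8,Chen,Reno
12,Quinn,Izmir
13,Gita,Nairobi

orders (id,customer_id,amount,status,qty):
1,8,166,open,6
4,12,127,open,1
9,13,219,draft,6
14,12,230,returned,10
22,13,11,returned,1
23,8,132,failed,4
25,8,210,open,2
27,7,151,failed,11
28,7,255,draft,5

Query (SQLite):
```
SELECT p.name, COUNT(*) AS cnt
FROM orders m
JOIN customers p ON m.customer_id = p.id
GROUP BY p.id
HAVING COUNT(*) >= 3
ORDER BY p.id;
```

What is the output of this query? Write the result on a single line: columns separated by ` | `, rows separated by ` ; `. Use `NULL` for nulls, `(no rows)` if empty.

Join each orders row to its customers via customer_id.
Group joined rows by customers.id; compute COUNT(*) per group.
HAVING: keep groups with count ≥ 3.
  7: ids {27, 28} → COUNT(*)=2
  8: ids {1, 23, 25} → COUNT(*)=3
  12: ids {4, 14} → COUNT(*)=2
  13: ids {9, 22} → COUNT(*)=2

Chen | 3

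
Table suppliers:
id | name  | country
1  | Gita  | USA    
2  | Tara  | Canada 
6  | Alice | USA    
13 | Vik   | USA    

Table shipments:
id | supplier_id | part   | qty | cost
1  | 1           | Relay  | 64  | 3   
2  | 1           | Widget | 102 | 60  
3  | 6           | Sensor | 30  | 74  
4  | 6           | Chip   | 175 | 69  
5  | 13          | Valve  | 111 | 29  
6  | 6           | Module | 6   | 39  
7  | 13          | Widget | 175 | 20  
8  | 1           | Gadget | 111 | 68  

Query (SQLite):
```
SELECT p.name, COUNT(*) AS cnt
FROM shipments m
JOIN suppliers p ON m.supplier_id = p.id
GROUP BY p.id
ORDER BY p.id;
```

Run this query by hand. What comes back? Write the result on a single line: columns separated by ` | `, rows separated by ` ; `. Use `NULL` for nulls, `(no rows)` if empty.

Join each shipments row to its suppliers via supplier_id.
Group joined rows by suppliers.id; compute COUNT(*) per group.
  1: ids {1, 2, 8} → COUNT(*)=3
  6: ids {3, 4, 6} → COUNT(*)=3
  13: ids {5, 7} → COUNT(*)=2

Gita | 3 ; Alice | 3 ; Vik | 2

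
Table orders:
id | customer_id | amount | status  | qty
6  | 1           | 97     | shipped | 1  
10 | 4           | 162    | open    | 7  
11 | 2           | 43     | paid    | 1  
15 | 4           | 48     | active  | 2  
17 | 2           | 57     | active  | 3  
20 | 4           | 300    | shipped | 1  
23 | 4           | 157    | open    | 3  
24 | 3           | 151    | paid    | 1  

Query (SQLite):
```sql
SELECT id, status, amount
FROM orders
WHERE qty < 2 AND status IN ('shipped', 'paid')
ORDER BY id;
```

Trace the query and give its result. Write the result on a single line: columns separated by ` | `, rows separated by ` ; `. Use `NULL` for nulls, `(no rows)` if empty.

6 | shipped | 97 ; 11 | paid | 43 ; 20 | shipped | 300 ; 24 | paid | 151

qty < 2: ids {6, 11, 20, 24}
status IN ('shipped', 'paid'): ids {6, 11, 20, 24}
Combine with AND.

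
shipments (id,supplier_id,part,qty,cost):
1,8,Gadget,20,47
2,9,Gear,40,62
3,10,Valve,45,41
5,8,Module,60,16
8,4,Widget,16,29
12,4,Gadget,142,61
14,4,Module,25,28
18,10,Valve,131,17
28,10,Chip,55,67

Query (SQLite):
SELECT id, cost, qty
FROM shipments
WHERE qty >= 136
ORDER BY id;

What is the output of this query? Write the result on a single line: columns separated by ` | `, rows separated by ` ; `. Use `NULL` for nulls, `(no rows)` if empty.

12 | 61 | 142

qty >= 136: ids {12}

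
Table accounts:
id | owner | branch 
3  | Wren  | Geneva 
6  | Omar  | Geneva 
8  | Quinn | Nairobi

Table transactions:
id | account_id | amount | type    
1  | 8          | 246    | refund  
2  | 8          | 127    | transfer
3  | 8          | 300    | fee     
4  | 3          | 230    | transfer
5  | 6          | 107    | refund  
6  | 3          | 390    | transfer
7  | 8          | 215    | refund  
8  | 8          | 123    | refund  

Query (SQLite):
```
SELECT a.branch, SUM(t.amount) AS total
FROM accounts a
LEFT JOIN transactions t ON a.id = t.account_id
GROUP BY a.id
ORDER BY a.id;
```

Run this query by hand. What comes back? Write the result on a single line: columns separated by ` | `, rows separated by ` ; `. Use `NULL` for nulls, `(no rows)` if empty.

LEFT JOIN keeps every accounts row; unmatched ones get NULL for transactions columns.
Group by accounts.id and compute SUM(t.amount). SUM over an all-NULL group is NULL.
  3: ids {4, 6} → SUM(t.amount)=620
  6: ids {5} → SUM(t.amount)=107
  8: ids {1, 2, 3, 7, 8} → SUM(t.amount)=1011

Geneva | 620 ; Geneva | 107 ; Nairobi | 1011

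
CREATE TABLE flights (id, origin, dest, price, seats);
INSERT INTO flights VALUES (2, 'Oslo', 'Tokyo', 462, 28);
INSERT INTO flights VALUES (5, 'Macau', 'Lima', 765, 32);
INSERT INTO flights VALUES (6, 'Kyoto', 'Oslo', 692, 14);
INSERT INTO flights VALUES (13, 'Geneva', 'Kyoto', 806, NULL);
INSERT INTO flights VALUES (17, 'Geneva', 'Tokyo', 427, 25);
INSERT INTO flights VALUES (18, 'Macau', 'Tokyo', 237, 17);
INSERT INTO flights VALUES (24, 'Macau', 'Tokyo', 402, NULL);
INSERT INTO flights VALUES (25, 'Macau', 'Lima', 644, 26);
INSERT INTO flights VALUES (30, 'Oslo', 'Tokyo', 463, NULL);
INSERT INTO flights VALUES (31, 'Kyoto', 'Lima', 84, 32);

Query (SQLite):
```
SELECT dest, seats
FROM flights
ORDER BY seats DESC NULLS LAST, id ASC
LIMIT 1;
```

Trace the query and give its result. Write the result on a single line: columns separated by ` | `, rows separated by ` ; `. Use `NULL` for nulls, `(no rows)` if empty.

Sort by seats desc, tiebreak id asc: (32, id=5), (32, id=31), (28, id=2), (26, id=25) …. Take first 1.
NULLS LAST: NULL seats rows go after all non-NULL rows (among themselves ordered by id asc).

Lima | 32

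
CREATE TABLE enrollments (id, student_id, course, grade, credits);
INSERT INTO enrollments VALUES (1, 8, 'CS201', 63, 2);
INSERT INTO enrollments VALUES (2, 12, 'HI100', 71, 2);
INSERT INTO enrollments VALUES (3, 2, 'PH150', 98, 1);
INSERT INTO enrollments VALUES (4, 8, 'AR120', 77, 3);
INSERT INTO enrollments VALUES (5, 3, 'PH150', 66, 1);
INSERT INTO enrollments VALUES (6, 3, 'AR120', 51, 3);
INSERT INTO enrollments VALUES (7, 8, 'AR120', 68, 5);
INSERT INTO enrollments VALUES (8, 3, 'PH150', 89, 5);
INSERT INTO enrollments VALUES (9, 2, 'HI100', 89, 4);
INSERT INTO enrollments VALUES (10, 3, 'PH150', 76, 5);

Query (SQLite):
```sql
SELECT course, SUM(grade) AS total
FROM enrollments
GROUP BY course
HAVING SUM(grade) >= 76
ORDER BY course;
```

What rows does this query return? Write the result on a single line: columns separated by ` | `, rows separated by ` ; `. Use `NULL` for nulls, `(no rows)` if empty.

Partition enrollments by course; compute SUM(grade) within each group.
HAVING: keep groups where SUM(grade) >= 76.
  AR120: ids {4, 6, 7} → SUM(grade)=196
  CS201: ids {1} → SUM(grade)=63
  HI100: ids {2, 9} → SUM(grade)=160
  PH150: ids {3, 5, 8, 10} → SUM(grade)=329

AR120 | 196 ; HI100 | 160 ; PH150 | 329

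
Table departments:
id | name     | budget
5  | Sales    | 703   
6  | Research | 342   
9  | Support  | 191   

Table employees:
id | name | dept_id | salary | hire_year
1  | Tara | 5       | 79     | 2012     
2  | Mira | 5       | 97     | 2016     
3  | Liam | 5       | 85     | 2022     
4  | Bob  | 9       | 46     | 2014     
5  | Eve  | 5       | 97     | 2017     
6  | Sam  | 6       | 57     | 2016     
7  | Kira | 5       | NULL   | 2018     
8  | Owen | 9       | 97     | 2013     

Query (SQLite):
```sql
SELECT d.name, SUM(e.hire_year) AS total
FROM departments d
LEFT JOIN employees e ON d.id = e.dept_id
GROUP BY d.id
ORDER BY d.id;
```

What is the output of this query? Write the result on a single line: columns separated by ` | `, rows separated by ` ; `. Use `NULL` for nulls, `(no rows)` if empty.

Sales | 10085 ; Research | 2016 ; Support | 4027

LEFT JOIN keeps every departments row; unmatched ones get NULL for employees columns.
Group by departments.id and compute SUM(e.hire_year). SUM over an all-NULL group is NULL.
  5: ids {1, 2, 3, 5, 7} → SUM(e.hire_year)=10085
  6: ids {6} → SUM(e.hire_year)=2016
  9: ids {4, 8} → SUM(e.hire_year)=4027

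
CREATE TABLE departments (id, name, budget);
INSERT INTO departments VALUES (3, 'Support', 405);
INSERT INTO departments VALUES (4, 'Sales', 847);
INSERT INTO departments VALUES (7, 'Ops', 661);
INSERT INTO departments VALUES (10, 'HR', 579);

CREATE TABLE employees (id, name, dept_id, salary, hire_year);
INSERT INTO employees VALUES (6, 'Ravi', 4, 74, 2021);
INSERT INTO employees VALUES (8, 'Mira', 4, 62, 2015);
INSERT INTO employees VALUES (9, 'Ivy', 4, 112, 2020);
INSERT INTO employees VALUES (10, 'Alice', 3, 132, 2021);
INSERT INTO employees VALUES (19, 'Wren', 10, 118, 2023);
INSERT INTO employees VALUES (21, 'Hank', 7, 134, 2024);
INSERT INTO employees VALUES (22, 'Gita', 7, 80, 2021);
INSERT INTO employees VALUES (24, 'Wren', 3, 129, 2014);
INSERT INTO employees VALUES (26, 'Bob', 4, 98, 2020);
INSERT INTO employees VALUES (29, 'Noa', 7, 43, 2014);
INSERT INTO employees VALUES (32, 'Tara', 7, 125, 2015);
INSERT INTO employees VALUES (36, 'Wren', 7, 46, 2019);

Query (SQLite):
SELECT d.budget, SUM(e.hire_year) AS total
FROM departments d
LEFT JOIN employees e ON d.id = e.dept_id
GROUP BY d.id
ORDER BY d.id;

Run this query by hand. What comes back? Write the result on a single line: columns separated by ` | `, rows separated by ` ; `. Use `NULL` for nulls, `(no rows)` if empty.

405 | 4035 ; 847 | 8076 ; 661 | 10093 ; 579 | 2023

LEFT JOIN keeps every departments row; unmatched ones get NULL for employees columns.
Group by departments.id and compute SUM(e.hire_year). SUM over an all-NULL group is NULL.
  3: ids {10, 24} → SUM(e.hire_year)=4035
  4: ids {6, 8, 9, 26} → SUM(e.hire_year)=8076
  7: ids {21, 22, 29, 32, 36} → SUM(e.hire_year)=10093
  10: ids {19} → SUM(e.hire_year)=2023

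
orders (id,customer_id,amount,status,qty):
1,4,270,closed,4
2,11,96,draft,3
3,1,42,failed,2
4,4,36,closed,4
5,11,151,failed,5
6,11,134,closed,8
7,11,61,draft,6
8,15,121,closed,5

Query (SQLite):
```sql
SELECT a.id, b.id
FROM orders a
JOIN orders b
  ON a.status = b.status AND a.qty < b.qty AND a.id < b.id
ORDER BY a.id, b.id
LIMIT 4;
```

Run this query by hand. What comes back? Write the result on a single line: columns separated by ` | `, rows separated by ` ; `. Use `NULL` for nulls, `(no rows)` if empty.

Pairs (a,b) with same status, a.qty < b.qty, a.id < b.id.
status groups: closed:{1,4,6,8} draft:{2,7} failed:{3,5}
Ordered by (a.id, b.id); first 4.

1 | 6 ; 1 | 8 ; 2 | 7 ; 3 | 5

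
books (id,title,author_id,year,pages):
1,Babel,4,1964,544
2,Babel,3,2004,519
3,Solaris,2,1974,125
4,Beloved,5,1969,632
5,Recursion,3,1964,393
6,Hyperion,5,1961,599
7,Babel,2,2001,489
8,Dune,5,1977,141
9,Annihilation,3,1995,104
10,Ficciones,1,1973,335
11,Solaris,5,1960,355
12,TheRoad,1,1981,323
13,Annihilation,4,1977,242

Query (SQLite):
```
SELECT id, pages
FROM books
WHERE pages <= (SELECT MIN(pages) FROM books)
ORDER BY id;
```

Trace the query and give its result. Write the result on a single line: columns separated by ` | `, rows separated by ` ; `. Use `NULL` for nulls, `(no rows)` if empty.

Scalar subquery: MIN(pages) over all books rows = 104.
Keep rows where pages <= that value.

9 | 104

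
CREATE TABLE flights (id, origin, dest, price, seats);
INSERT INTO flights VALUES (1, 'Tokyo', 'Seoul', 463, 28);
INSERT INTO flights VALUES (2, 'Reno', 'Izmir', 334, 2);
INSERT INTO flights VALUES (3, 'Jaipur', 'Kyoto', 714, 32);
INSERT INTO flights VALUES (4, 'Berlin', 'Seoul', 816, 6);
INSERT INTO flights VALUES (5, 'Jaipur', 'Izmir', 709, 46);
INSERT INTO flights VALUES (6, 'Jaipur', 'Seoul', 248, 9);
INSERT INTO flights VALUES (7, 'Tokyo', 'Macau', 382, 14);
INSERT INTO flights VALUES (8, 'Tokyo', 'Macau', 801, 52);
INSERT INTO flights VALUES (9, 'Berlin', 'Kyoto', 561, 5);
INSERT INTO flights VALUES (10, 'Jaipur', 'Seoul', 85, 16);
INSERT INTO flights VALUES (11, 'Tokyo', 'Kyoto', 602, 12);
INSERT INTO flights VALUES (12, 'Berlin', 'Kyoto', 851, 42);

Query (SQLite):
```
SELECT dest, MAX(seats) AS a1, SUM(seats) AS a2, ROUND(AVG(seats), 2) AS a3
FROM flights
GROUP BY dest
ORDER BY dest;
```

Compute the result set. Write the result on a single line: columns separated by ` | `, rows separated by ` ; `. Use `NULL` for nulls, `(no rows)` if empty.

Izmir | 46 | 48 | 24 ; Kyoto | 42 | 91 | 22.75 ; Macau | 52 | 66 | 33 ; Seoul | 28 | 59 | 14.75

Group flights by dest.
Per group compute: MAX(seats), SUM(seats), ROUND(AVG(seats), 2).
  Izmir: ids {2, 5} → MAX(seats)=46, SUM(seats)=48, ROUND(AVG(seats), 2)=24
  Kyoto: ids {3, 9, 11, 12} → MAX(seats)=42, SUM(seats)=91, ROUND(AVG(seats), 2)=22.75
  Macau: ids {7, 8} → MAX(seats)=52, SUM(seats)=66, ROUND(AVG(seats), 2)=33
  Seoul: ids {1, 4, 6, 10} → MAX(seats)=28, SUM(seats)=59, ROUND(AVG(seats), 2)=14.75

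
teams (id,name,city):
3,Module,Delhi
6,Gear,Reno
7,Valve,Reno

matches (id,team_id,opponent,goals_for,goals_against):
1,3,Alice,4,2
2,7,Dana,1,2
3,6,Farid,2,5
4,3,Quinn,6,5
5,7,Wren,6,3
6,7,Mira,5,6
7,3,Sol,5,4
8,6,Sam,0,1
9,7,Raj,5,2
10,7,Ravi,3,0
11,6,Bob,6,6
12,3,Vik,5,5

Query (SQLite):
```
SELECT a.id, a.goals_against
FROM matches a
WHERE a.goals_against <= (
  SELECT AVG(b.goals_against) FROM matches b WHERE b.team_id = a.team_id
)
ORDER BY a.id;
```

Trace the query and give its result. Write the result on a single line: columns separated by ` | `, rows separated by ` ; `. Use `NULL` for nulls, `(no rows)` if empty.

1 | 2 ; 2 | 2 ; 7 | 4 ; 8 | 1 ; 9 | 2 ; 10 | 0

For each matches row a, compute AVG(goals_against) over rows sharing a.team_id.
Keep row a if a.goals_against <= that per-group AVG.
  team_id=3: AVG(goals_against) = 4.0
  team_id=6: AVG(goals_against) = 4.0
  team_id=7: AVG(goals_against) = 2.6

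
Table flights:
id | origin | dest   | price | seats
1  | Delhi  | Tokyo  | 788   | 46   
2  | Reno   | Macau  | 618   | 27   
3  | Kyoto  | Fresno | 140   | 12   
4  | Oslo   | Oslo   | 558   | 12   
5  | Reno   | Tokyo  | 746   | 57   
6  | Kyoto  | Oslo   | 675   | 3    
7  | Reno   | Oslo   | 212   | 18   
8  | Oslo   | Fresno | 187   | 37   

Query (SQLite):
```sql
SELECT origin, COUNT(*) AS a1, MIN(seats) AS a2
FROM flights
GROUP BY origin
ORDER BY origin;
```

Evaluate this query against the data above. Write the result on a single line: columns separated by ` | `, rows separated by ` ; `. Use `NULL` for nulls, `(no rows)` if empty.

Group flights by origin.
Per group compute: COUNT(*), MIN(seats).
  Delhi: ids {1} → COUNT(*)=1, MIN(seats)=46
  Kyoto: ids {3, 6} → COUNT(*)=2, MIN(seats)=3
  Oslo: ids {4, 8} → COUNT(*)=2, MIN(seats)=12
  Reno: ids {2, 5, 7} → COUNT(*)=3, MIN(seats)=18

Delhi | 1 | 46 ; Kyoto | 2 | 3 ; Oslo | 2 | 12 ; Reno | 3 | 18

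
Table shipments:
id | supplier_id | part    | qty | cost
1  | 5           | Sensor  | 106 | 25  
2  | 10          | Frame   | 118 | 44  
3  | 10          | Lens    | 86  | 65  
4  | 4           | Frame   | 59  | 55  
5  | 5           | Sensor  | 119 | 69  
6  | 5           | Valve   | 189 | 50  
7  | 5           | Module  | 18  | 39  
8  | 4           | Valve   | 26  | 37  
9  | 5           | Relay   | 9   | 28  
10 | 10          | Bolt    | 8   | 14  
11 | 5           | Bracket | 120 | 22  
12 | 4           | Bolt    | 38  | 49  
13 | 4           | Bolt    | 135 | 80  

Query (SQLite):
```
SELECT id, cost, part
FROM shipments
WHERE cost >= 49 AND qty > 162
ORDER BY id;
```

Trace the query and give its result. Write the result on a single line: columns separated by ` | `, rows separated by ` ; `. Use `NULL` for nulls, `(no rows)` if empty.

6 | 50 | Valve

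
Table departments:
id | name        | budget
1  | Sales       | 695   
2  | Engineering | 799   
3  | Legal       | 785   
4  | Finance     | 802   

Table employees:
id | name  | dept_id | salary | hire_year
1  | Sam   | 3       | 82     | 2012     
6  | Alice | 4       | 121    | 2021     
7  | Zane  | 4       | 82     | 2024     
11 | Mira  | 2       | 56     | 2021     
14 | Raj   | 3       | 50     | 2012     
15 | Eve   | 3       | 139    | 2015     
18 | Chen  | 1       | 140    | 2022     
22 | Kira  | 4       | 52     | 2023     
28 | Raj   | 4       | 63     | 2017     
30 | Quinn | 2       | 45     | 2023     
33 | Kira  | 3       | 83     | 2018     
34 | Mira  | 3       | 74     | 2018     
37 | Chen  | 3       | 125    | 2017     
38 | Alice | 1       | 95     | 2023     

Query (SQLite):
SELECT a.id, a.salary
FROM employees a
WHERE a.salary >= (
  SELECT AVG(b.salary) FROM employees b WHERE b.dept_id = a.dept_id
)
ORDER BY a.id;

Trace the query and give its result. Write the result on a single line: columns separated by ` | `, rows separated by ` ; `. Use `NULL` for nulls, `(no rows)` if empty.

6 | 121 ; 7 | 82 ; 11 | 56 ; 15 | 139 ; 18 | 140 ; 37 | 125

For each employees row a, compute AVG(salary) over rows sharing a.dept_id.
Keep row a if a.salary >= that per-group AVG.
  dept_id=1: AVG(salary) = 117.5
  dept_id=2: AVG(salary) = 50.5
  dept_id=3: AVG(salary) = 92.166667
  dept_id=4: AVG(salary) = 79.5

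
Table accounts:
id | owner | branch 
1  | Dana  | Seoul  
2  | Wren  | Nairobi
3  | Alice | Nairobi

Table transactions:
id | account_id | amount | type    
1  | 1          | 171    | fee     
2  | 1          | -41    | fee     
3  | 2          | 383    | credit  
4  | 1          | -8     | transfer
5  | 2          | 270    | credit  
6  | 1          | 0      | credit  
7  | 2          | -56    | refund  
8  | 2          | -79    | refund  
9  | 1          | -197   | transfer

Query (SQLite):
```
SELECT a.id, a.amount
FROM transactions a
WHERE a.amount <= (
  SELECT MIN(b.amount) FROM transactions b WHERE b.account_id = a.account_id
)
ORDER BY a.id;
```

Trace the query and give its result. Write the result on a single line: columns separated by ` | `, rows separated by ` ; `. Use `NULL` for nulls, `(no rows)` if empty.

8 | -79 ; 9 | -197

For each transactions row a, compute MIN(amount) over rows sharing a.account_id.
Keep row a if a.amount <= that per-group MIN.
  account_id=1: MIN(amount) = -197
  account_id=2: MIN(amount) = -79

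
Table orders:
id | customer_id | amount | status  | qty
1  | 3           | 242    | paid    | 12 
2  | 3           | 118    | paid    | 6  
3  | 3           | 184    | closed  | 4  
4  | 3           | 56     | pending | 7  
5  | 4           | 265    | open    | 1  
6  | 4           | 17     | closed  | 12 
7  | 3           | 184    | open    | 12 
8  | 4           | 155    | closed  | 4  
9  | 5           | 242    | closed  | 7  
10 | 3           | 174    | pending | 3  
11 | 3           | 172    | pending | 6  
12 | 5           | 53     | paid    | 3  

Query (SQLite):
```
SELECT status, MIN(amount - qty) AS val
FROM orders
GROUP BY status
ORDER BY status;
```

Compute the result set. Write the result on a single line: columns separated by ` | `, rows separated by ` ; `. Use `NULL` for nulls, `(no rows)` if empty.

closed | 5 ; open | 172 ; paid | 50 ; pending | 49

For each row compute amount - qty.
Group by status; take MIN of the expression per group.
  closed: ids {3, 6, 8, 9} → MIN(amount - qty)=5
  open: ids {5, 7} → MIN(amount - qty)=172
  paid: ids {1, 2, 12} → MIN(amount - qty)=50
  pending: ids {4, 10, 11} → MIN(amount - qty)=49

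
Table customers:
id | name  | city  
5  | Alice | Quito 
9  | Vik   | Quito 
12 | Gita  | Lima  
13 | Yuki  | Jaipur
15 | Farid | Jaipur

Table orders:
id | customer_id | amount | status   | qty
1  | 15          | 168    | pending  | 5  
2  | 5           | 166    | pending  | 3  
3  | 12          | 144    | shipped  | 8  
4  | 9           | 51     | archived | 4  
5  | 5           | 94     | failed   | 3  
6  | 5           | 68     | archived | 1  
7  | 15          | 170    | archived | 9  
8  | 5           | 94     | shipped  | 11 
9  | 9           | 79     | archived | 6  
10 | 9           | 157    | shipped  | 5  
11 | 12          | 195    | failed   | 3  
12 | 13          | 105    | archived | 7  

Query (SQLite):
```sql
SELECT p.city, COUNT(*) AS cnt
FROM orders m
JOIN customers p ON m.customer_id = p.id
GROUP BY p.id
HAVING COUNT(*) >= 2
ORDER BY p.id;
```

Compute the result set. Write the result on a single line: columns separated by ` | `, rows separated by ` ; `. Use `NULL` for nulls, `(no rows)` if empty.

Quito | 4 ; Quito | 3 ; Lima | 2 ; Jaipur | 2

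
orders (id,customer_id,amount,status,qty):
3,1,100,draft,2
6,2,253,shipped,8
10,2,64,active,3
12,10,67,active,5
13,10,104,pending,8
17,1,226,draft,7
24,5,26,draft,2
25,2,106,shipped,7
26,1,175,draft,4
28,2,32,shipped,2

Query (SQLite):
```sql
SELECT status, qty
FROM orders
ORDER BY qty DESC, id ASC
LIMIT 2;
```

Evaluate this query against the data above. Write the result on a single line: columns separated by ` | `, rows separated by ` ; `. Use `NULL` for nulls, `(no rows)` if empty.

shipped | 8 ; pending | 8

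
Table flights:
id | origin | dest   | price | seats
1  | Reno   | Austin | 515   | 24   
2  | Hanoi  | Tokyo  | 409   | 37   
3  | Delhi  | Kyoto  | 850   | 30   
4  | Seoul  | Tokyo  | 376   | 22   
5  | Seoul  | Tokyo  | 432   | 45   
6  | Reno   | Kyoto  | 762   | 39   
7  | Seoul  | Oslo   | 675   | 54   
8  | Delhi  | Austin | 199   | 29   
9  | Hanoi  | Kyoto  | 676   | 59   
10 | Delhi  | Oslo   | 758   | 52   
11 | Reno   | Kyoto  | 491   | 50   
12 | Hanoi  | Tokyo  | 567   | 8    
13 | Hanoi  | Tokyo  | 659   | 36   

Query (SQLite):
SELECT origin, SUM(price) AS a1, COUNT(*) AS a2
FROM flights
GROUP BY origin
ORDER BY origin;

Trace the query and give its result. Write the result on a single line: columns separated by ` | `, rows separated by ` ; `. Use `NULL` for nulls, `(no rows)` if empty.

Group flights by origin.
Per group compute: SUM(price), COUNT(*).
  Delhi: ids {3, 8, 10} → SUM(price)=1807, COUNT(*)=3
  Hanoi: ids {2, 9, 12, 13} → SUM(price)=2311, COUNT(*)=4
  Reno: ids {1, 6, 11} → SUM(price)=1768, COUNT(*)=3
  Seoul: ids {4, 5, 7} → SUM(price)=1483, COUNT(*)=3

Delhi | 1807 | 3 ; Hanoi | 2311 | 4 ; Reno | 1768 | 3 ; Seoul | 1483 | 3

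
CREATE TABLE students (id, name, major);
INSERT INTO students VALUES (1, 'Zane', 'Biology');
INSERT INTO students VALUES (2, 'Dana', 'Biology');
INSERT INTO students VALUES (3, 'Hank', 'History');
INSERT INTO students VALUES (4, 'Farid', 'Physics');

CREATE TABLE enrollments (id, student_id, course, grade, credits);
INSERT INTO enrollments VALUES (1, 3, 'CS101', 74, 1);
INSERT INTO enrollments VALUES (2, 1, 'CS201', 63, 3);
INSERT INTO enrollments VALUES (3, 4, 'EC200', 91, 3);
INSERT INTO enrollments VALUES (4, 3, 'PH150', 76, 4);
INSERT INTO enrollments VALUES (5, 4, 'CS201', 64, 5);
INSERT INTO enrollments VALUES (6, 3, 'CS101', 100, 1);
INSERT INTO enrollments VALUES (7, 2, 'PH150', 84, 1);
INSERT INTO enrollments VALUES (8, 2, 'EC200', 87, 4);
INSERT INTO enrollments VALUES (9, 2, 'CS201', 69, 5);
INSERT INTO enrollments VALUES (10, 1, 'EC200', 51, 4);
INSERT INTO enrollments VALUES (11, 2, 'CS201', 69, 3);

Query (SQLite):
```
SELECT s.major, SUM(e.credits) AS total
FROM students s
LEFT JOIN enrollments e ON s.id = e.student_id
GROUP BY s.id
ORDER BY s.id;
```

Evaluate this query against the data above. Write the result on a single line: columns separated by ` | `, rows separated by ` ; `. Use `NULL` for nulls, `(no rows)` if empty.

Biology | 7 ; Biology | 13 ; History | 6 ; Physics | 8

LEFT JOIN keeps every students row; unmatched ones get NULL for enrollments columns.
Group by students.id and compute SUM(e.credits). SUM over an all-NULL group is NULL.
  1: ids {2, 10} → SUM(e.credits)=7
  2: ids {7, 8, 9, 11} → SUM(e.credits)=13
  3: ids {1, 4, 6} → SUM(e.credits)=6
  4: ids {3, 5} → SUM(e.credits)=8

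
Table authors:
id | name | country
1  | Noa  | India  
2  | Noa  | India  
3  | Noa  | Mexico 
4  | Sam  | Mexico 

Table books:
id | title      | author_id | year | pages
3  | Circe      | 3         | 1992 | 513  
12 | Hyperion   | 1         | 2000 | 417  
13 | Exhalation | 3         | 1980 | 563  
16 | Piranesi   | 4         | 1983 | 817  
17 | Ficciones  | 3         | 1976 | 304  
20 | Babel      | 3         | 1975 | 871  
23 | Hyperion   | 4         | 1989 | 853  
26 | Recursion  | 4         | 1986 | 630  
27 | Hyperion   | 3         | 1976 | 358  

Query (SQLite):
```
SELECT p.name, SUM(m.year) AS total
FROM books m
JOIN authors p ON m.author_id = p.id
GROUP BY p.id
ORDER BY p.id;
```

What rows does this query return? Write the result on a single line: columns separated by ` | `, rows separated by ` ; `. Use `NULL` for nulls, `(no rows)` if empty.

Noa | 2000 ; Noa | 9899 ; Sam | 5958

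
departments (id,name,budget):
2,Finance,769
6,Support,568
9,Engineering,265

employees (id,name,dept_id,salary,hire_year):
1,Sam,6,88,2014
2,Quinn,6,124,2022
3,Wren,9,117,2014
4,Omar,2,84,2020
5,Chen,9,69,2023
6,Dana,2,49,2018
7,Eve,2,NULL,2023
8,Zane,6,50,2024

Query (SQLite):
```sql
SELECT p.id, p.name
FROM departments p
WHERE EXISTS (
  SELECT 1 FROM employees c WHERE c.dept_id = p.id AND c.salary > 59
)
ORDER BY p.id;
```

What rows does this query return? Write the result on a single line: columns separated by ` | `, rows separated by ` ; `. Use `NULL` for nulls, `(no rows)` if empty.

2 | Finance ; 6 | Support ; 9 | Engineering

For each departments row, check whether any employees with matching dept_id has salary > 59.
Keep rows where that is true.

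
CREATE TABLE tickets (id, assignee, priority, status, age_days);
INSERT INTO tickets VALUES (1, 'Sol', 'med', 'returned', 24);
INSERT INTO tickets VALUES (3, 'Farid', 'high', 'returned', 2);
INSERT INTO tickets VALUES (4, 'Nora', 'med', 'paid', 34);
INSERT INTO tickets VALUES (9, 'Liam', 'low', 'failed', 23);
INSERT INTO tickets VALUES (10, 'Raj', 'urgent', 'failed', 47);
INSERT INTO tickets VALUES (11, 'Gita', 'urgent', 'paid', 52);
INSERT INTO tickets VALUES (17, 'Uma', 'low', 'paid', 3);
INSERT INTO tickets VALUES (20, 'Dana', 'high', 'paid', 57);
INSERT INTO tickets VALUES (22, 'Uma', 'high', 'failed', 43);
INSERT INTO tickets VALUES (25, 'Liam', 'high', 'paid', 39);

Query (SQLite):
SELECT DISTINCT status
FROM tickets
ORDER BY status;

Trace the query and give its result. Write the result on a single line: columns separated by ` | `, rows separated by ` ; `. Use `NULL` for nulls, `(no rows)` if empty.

Collect distinct status values from tickets.

failed ; paid ; returned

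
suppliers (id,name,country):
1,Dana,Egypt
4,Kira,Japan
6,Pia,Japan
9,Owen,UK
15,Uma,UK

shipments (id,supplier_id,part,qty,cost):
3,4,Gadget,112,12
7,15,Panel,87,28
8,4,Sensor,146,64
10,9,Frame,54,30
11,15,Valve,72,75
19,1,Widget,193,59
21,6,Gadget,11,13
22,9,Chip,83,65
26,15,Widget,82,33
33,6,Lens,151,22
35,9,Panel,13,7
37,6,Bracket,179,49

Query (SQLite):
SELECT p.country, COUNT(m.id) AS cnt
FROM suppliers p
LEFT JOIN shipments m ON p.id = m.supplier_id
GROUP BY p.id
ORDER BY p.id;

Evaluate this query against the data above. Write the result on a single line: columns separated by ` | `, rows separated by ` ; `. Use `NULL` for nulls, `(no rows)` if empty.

LEFT JOIN keeps every suppliers row; unmatched ones get NULL for shipments columns.
Group by suppliers.id and compute COUNT(m.id). COUNT(col) of an all-NULL group is 0.
  1: ids {19} → COUNT(m.id)=1
  4: ids {3, 8} → COUNT(m.id)=2
  6: ids {21, 33, 37} → COUNT(m.id)=3
  9: ids {10, 22, 35} → COUNT(m.id)=3
  15: ids {7, 11, 26} → COUNT(m.id)=3

Egypt | 1 ; Japan | 2 ; Japan | 3 ; UK | 3 ; UK | 3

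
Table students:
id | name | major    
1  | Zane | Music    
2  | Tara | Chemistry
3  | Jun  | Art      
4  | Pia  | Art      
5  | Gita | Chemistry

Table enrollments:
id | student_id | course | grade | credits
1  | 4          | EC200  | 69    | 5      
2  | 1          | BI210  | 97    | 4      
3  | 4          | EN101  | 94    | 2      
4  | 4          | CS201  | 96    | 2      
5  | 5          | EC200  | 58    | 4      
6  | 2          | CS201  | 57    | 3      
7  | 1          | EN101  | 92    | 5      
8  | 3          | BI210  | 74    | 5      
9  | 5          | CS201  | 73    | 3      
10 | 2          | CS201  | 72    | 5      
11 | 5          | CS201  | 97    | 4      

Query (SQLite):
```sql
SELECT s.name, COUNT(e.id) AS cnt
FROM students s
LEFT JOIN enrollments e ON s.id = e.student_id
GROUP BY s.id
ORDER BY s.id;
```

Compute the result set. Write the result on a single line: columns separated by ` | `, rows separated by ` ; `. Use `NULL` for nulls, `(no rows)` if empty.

LEFT JOIN keeps every students row; unmatched ones get NULL for enrollments columns.
Group by students.id and compute COUNT(e.id). COUNT(col) of an all-NULL group is 0.
  1: ids {2, 7} → COUNT(e.id)=2
  2: ids {6, 10} → COUNT(e.id)=2
  3: ids {8} → COUNT(e.id)=1
  4: ids {1, 3, 4} → COUNT(e.id)=3
  5: ids {5, 9, 11} → COUNT(e.id)=3

Zane | 2 ; Tara | 2 ; Jun | 1 ; Pia | 3 ; Gita | 3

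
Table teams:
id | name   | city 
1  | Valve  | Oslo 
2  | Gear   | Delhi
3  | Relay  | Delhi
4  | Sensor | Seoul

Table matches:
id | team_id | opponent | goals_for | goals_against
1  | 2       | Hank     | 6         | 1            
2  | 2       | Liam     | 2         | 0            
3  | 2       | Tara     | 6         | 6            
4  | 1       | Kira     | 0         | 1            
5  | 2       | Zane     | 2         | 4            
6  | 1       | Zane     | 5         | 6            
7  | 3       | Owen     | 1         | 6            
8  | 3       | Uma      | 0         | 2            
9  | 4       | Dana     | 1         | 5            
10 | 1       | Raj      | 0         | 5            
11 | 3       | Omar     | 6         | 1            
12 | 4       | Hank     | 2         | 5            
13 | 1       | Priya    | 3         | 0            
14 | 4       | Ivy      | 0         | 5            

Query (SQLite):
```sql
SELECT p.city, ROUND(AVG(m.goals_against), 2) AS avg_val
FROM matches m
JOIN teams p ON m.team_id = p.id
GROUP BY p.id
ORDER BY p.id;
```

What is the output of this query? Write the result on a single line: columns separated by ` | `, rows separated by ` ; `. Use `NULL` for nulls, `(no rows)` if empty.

Join each matches row to its teams via team_id.
Group joined rows by teams.id; compute ROUND(AVG(m.goals_against), 2) per group.
  1: ids {4, 6, 10, 13} → ROUND(AVG(m.goals_against), 2)=3
  2: ids {1, 2, 3, 5} → ROUND(AVG(m.goals_against), 2)=2.75
  3: ids {7, 8, 11} → ROUND(AVG(m.goals_against), 2)=3
  4: ids {9, 12, 14} → ROUND(AVG(m.goals_against), 2)=5

Oslo | 3 ; Delhi | 2.75 ; Delhi | 3 ; Seoul | 5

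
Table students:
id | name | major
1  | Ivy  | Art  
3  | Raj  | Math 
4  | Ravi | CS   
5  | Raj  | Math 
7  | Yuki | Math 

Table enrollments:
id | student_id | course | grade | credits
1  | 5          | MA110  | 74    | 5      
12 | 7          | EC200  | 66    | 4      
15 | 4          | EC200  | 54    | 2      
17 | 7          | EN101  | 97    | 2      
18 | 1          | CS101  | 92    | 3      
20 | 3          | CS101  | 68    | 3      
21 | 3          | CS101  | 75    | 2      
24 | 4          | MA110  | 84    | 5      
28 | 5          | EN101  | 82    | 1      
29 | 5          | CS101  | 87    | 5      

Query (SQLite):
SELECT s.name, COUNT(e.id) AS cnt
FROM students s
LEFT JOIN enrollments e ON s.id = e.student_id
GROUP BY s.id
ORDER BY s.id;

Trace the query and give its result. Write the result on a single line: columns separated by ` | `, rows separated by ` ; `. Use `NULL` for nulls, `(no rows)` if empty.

LEFT JOIN keeps every students row; unmatched ones get NULL for enrollments columns.
Group by students.id and compute COUNT(e.id). COUNT(col) of an all-NULL group is 0.
  1: ids {18} → COUNT(e.id)=1
  3: ids {20, 21} → COUNT(e.id)=2
  4: ids {15, 24} → COUNT(e.id)=2
  5: ids {1, 28, 29} → COUNT(e.id)=3
  7: ids {12, 17} → COUNT(e.id)=2

Ivy | 1 ; Raj | 2 ; Ravi | 2 ; Raj | 3 ; Yuki | 2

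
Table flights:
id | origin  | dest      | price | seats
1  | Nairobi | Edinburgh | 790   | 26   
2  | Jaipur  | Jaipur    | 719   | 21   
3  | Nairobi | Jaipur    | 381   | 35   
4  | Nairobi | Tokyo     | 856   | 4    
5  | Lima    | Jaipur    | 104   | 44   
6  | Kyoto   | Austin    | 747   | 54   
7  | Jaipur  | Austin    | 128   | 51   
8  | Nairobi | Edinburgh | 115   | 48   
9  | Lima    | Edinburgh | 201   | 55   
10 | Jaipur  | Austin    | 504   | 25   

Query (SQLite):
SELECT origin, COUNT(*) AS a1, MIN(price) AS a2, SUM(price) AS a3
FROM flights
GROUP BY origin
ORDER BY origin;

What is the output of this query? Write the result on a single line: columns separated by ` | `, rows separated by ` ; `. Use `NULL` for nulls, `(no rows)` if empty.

Group flights by origin.
Per group compute: COUNT(*), MIN(price), SUM(price).
  Jaipur: ids {2, 7, 10} → COUNT(*)=3, MIN(price)=128, SUM(price)=1351
  Kyoto: ids {6} → COUNT(*)=1, MIN(price)=747, SUM(price)=747
  Lima: ids {5, 9} → COUNT(*)=2, MIN(price)=104, SUM(price)=305
  Nairobi: ids {1, 3, 4, 8} → COUNT(*)=4, MIN(price)=115, SUM(price)=2142

Jaipur | 3 | 128 | 1351 ; Kyoto | 1 | 747 | 747 ; Lima | 2 | 104 | 305 ; Nairobi | 4 | 115 | 2142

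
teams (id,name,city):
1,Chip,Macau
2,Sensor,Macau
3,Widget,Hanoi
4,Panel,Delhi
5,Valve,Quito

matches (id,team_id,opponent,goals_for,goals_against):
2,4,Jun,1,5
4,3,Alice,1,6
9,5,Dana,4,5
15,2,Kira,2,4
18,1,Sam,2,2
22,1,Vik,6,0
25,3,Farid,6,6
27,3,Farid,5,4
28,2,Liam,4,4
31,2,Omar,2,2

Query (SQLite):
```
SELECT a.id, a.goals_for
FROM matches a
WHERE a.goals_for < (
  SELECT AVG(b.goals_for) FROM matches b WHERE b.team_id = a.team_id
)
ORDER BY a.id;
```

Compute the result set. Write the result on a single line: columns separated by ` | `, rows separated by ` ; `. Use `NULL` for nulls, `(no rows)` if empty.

For each matches row a, compute AVG(goals_for) over rows sharing a.team_id.
Keep row a if a.goals_for < that per-group AVG.
  team_id=1: AVG(goals_for) = 4.0
  team_id=2: AVG(goals_for) = 2.666667
  team_id=3: AVG(goals_for) = 4.0
  team_id=4: AVG(goals_for) = 1.0
  team_id=5: AVG(goals_for) = 4.0

4 | 1 ; 15 | 2 ; 18 | 2 ; 31 | 2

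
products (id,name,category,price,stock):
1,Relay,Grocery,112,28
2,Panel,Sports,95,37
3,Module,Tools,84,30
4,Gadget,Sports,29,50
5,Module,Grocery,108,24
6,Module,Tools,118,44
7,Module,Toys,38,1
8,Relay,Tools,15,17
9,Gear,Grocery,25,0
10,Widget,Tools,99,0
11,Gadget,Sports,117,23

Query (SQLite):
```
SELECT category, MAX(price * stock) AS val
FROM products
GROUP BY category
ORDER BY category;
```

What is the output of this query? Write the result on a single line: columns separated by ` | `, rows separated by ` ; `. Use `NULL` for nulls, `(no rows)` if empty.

Grocery | 3136 ; Sports | 3515 ; Tools | 5192 ; Toys | 38

For each row compute price * stock.
Group by category; take MAX of the expression per group.
  Grocery: ids {1, 5, 9} → MAX(price * stock)=3136
  Sports: ids {2, 4, 11} → MAX(price * stock)=3515
  Tools: ids {3, 6, 8, 10} → MAX(price * stock)=5192
  Toys: ids {7} → MAX(price * stock)=38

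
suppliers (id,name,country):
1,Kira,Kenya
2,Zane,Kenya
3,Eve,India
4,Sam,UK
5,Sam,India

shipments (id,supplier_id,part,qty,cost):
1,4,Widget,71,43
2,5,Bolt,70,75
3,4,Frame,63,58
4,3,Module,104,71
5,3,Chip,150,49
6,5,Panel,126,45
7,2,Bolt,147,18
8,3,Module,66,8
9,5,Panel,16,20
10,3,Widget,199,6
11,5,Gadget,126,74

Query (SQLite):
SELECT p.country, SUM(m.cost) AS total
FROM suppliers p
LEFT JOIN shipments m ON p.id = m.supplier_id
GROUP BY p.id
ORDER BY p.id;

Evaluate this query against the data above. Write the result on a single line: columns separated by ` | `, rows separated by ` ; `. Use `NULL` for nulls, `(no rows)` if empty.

Kenya | NULL ; Kenya | 18 ; India | 134 ; UK | 101 ; India | 214

LEFT JOIN keeps every suppliers row; unmatched ones get NULL for shipments columns.
Group by suppliers.id and compute SUM(m.cost). SUM over an all-NULL group is NULL.
  1: ids {—} → SUM(m.cost)=NULL
  2: ids {7} → SUM(m.cost)=18
  3: ids {4, 5, 8, 10} → SUM(m.cost)=134
  4: ids {1, 3} → SUM(m.cost)=101
  5: ids {2, 6, 9, 11} → SUM(m.cost)=214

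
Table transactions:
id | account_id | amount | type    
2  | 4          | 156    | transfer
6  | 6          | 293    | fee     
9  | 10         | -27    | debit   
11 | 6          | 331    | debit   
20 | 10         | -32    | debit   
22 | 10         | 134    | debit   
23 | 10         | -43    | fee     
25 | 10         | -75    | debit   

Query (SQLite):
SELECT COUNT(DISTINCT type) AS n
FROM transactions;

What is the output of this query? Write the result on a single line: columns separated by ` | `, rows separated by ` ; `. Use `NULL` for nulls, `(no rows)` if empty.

3

Count distinct non-NULL type values.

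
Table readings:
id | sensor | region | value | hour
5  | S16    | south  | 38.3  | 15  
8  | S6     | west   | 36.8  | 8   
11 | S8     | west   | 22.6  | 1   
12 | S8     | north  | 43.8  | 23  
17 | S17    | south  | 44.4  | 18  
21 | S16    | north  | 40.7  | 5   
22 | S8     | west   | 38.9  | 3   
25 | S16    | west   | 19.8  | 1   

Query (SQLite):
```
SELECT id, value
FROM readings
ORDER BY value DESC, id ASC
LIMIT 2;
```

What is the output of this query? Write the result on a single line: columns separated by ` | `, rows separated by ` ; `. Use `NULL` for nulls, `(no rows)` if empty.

Sort by value desc, tiebreak id asc: (44.4, id=17), (43.8, id=12), (40.7, id=21), (38.9, id=22), (38.3, id=5) …. Take first 2.

17 | 44.4 ; 12 | 43.8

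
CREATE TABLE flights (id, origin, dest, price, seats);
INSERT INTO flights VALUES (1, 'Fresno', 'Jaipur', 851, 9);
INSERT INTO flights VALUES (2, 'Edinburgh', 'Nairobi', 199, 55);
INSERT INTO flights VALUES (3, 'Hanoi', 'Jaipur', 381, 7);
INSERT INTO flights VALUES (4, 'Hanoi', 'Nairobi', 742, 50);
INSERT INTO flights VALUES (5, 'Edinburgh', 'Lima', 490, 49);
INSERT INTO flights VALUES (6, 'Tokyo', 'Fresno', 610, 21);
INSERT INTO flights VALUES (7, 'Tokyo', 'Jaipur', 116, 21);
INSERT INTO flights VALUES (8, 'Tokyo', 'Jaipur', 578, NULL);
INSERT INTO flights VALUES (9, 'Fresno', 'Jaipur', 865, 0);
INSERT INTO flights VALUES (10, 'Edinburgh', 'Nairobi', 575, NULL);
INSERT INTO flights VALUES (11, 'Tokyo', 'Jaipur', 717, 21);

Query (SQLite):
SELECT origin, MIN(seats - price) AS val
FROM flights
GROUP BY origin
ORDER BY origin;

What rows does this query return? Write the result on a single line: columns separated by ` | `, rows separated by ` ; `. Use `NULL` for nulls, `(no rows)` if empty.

Edinburgh | -441 ; Fresno | -865 ; Hanoi | -692 ; Tokyo | -696

For each row compute seats - price.
Group by origin; take MIN of the expression per group.
  Edinburgh: ids {2, 5, 10} → MIN(seats - price)=-441
  Fresno: ids {1, 9} → MIN(seats - price)=-865
  Hanoi: ids {3, 4} → MIN(seats - price)=-692
  Tokyo: ids {6, 7, 8, 11} → MIN(seats - price)=-696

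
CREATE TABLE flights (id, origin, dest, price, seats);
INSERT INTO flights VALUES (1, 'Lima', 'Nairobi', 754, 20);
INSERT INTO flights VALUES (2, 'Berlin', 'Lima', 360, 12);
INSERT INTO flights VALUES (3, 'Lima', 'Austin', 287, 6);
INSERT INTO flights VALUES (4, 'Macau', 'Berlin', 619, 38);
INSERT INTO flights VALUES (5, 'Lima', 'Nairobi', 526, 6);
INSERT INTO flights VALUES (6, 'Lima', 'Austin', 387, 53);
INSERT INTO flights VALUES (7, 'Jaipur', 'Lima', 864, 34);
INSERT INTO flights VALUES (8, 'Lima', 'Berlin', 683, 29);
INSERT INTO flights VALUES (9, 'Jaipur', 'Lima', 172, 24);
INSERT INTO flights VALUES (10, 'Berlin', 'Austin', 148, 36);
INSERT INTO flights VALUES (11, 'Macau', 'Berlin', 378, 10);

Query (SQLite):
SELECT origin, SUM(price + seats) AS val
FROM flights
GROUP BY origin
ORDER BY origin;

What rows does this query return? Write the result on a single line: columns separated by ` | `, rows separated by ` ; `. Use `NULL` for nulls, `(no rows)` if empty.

For each row compute price + seats.
Group by origin; take SUM of the expression per group.
  Berlin: ids {2, 10} → SUM(price + seats)=556
  Jaipur: ids {7, 9} → SUM(price + seats)=1094
  Lima: ids {1, 3, 5, 6, 8} → SUM(price + seats)=2751
  Macau: ids {4, 11} → SUM(price + seats)=1045

Berlin | 556 ; Jaipur | 1094 ; Lima | 2751 ; Macau | 1045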